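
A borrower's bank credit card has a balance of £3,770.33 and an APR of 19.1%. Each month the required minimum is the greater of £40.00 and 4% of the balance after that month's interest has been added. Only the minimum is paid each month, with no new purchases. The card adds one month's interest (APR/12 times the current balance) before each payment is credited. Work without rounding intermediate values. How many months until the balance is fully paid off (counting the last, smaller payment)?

Monthly rate r = 19.1%/12 = 1.59167% = 0.0159167.
While 4% of the post-interest balance exceeds £40.00, each month B ← (B·(1+r))·(1 − 0.04), i.e. B shrinks by the factor (1+r)·0.96 = 0.97528.
This holds for months 1–54. Entering month 55 the balance is £975.80; 4% of the post-interest balance is now below £40.00, so the flat £40.00 minimum applies from here.
From month 55 a fixed £40.00 at rate r clears £975.80 in 32 more payments. Total: 54 + 32 = 86 months.

86 months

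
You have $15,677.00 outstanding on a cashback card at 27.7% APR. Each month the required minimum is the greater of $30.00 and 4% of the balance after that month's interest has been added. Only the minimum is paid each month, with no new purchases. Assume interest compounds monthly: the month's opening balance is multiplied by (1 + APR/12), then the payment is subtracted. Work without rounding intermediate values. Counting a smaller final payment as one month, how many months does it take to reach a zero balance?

207 months

Monthly rate r = 27.7%/12 = 2.30833% = 0.0230833.
While 4% of the post-interest balance exceeds $30.00, each month B ← (B·(1+r))·(1 − 0.04), i.e. B shrinks by the factor (1+r)·0.96 = 0.98216.
This holds for months 1–171. Entering month 172 the balance is $721.82; 4% of the post-interest balance is now below $30.00, so the flat $30.00 minimum applies from here.
From month 172 a fixed $30.00 at rate r clears $721.82 in 36 more payments. Total: 171 + 36 = 207 months.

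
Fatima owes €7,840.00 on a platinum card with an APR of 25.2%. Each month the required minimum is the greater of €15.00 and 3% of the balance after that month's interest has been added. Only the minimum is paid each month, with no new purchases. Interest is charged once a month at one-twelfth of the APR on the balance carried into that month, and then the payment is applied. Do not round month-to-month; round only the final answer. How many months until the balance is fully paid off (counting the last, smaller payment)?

343 months

Monthly rate r = 25.2%/12 = 2.1% = 0.021.
While 3% of the post-interest balance exceeds €15.00, each month B ← (B·(1+r))·(1 − 0.03), i.e. B shrinks by the factor (1+r)·0.97 = 0.99037.
This holds for months 1–287. Entering month 288 the balance is €487.74; 3% of the post-interest balance is now below €15.00, so the flat €15.00 minimum applies from here.
From month 288 a fixed €15.00 at rate r clears €487.74 in 56 more payments. Total: 287 + 56 = 343 months.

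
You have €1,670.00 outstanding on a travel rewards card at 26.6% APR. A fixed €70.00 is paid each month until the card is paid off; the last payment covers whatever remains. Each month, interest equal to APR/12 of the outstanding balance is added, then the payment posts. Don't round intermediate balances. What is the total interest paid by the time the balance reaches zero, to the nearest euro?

Monthly rate r = 26.6%/12 = 2.21667% = 0.0221667.
Payoff takes n = ⌈−ln(1 − rB₀/P)/ln(1+r)⌉ = ⌈34.324⌉ = 35 payments; the last is €22.86.
Total paid = 34·€70.00 + €22.86 = €2,402.86.
Total interest = total paid − principal = €2,402.86 − €1,670.00 = €732.86.

€733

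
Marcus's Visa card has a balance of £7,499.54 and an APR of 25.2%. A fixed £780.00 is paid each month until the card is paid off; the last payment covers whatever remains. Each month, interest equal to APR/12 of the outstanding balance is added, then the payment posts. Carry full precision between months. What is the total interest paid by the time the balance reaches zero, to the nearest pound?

Monthly rate r = 25.2%/12 = 2.1% = 0.021.
Payoff takes n = ⌈−ln(1 − rB₀/P)/ln(1+r)⌉ = ⌈10.852⌉ = 11 payments; the last is £665.68.
Total paid = 10·£780.00 + £665.68 = £8,465.68.
Total interest = total paid − principal = £8,465.68 − £7,499.54 = £966.14.

£966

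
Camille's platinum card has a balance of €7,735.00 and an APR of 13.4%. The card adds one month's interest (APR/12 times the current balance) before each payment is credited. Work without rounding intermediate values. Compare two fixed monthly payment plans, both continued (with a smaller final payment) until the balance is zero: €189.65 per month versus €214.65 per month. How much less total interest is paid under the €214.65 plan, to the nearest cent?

Monthly rate r = 13.4%/12 = 1.11667% = 0.0111667.
At €189.65/mo: n = ⌈−ln(1 − rB₀/P)/ln(1+r)⌉ = 55 payments (last €138.86); total interest = total paid − €7,735.00 = €2,644.96.
At €214.65/mo: 47 payments (last €77.71); total interest €2,216.61.
Interest saved = €2,644.96 − €2,216.61 = €428.35.

€428.35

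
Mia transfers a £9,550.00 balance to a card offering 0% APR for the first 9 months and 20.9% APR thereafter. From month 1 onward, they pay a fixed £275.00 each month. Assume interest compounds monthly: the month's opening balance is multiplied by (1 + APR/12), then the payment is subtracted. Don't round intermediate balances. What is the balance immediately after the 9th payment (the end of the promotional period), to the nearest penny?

Promo months 1–9 at r₀ = 0%/12 = 0; months 10+ at r₁ = 20.9%/12 = 0.0174167.
After month 9 (no interest yet): B = £9,550.00 − 9·£275.00 = £7,075.00.

£7,075.00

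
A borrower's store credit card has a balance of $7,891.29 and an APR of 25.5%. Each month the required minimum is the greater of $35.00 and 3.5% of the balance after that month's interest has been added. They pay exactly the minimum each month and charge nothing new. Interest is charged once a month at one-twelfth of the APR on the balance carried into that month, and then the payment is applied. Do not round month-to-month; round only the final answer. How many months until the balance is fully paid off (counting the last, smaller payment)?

Monthly rate r = 25.5%/12 = 2.125% = 0.02125.
While 3.5% of the post-interest balance exceeds $35.00, each month B ← (B·(1+r))·(1 − 0.035), i.e. B shrinks by the factor (1+r)·0.965 = 0.98551.
This holds for months 1–143. Entering month 144 the balance is $978.23; 3.5% of the post-interest balance is now below $35.00, so the flat $35.00 minimum applies from here.
From month 144 a fixed $35.00 at rate r clears $978.23 in 43 more payments. Total: 143 + 43 = 186 months.

186 months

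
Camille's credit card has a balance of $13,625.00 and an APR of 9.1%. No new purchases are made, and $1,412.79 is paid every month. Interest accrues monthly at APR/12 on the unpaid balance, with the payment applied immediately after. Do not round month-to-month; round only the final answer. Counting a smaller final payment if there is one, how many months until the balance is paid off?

Monthly rate r = 9.1%/12 = 0.758333% = 0.00758333.
Recurrence: B ← B·(1+r) − $1,412.79.
Month 1: interest $103.32; balance after payment $12,315.53.
Month 2: interest $93.39; balance after payment $10,996.14.
Closed form: n = −ln(1 − rB₀/P)/ln(1+r) = −ln(0.92687)/ln(1.00758) ≈ 10.053, so the balance reaches zero during payment 11.

11 payments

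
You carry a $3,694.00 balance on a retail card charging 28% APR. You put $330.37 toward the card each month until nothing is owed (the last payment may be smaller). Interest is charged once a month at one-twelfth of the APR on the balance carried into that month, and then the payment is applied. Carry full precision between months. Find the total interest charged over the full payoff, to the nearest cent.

$636.59

Monthly rate r = 28%/12 = 2.33333% = 0.0233333.
Payoff takes n = ⌈−ln(1 − rB₀/P)/ln(1+r)⌉ = ⌈13.107⌉ = 14 payments; the last is $35.78.
Total paid = 13·$330.37 + $35.78 = $4,330.59.
Total interest = total paid − principal = $4,330.59 − $3,694.00 = $636.59.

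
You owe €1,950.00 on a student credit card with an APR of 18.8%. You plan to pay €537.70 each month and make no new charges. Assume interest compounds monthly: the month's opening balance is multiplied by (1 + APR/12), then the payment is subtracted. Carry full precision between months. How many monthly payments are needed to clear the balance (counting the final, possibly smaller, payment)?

Monthly rate r = 18.8%/12 = 1.56667% = 0.0156667.
Recurrence: B ← B·(1+r) − €537.70.
Month 1: interest €30.55; balance after payment €1,442.85.
Month 2: interest €22.60; balance after payment €927.75.
Month 3: interest €14.53; balance after payment €404.59.
Month 4: interest €6.34; balance after payment €0.00.

4 months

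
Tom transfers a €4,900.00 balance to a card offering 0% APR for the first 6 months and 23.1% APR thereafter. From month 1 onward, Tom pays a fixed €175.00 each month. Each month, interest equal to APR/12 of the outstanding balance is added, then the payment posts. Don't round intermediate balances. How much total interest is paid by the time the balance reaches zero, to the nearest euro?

Promo months 1–6 at r₀ = 0%/12 = 0; months 7+ at r₁ = 23.1%/12 = 0.01925.
After month 6 (no interest yet): B = €4,900.00 − 6·€175.00 = €3,850.00.
Then at r₁ with €175.00/mo: n₂ = −ln(1 − r₁·B/P)/ln(1+r₁) ≈ 28.89 → 29 more payments.
Total paid = 34·€175.00 + €155.30 = €6,105.30; interest = €6,105.30 − €4,900.00 = €1,205.30.

€1,205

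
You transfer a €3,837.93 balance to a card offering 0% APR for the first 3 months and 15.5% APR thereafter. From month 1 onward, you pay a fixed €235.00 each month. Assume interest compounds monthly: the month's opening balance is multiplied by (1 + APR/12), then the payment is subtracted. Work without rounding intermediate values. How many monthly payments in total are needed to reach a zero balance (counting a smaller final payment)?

Promo months 1–3 at r₀ = 0%/12 = 0; months 4+ at r₁ = 15.5%/12 = 0.0129167.
After month 3 (no interest yet): B = €3,837.93 − 3·€235.00 = €3,132.93.
Then at r₁ with €235.00/mo: n₂ = −ln(1 − r₁·B/P)/ln(1+r₁) ≈ 14.73 → 15 more payments.

18 months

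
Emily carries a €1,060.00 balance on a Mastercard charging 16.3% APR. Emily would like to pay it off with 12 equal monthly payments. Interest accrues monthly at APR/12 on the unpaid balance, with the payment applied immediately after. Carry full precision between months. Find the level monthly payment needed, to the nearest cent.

€96.33

Monthly rate r = 16.3%/12 = 1.35833% = 0.0135833.
Level-payment amortization: P = B₀·r / (1 − (1+r)^(−n)) = 1060.00·0.0135833 / (1 − 1.01358^(−12)).
Denominator 1 − (1+r)^(−12) = 0.149476198.
P = 14.3983 / 0.149476198 ≈ 96.33.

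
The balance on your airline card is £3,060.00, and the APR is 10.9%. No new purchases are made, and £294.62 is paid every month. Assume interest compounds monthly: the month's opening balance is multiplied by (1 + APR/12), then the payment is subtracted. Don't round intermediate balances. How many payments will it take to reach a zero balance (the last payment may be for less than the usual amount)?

Monthly rate r = 10.9%/12 = 0.908333% = 0.00908333.
Recurrence: B ← B·(1+r) − £294.62.
Month 1: interest £27.80; balance after payment £2,793.18.
Month 2: interest £25.37; balance after payment £2,523.93.
Closed form: n = −ln(1 − rB₀/P)/ln(1+r) = −ln(0.90566)/ln(1.00908) ≈ 10.959, so the balance reaches zero during payment 11.

11 months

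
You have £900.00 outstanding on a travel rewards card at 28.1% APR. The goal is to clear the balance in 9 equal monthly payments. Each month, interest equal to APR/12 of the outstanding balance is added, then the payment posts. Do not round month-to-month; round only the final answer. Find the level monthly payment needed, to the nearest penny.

£112.07

Monthly rate r = 28.1%/12 = 2.34167% = 0.0234167.
Level-payment amortization: P = B₀·r / (1 − (1+r)^(−n)) = 900.00·0.0234167 / (1 − 1.02342^(−9)).
Denominator 1 − (1+r)^(−9) = 0.188053092.
P = 21.075 / 0.188053092 ≈ 112.07.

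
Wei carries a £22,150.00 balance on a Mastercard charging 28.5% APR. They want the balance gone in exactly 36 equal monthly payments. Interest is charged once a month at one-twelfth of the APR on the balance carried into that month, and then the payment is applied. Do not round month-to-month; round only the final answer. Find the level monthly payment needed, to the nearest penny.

£922.20

Monthly rate r = 28.5%/12 = 2.375% = 0.02375.
Level-payment amortization: P = B₀·r / (1 − (1+r)^(−n)) = 22150.00·0.02375 / (1 − 1.02375^(−36)).
Denominator 1 − (1+r)^(−36) = 0.570444713.
P = 526.062 / 0.570444713 ≈ 922.20.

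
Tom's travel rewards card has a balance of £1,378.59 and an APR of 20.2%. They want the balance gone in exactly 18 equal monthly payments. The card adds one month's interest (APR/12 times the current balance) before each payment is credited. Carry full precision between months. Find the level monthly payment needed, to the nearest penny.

Monthly rate r = 20.2%/12 = 1.68333% = 0.0168333.
Level-payment amortization: P = B₀·r / (1 − (1+r)^(−n)) = 1378.59·0.0168333 / (1 − 1.01683^(−18)).
Denominator 1 − (1+r)^(−18) = 0.259535815.
P = 23.2063 / 0.259535815 ≈ 89.41.

£89.41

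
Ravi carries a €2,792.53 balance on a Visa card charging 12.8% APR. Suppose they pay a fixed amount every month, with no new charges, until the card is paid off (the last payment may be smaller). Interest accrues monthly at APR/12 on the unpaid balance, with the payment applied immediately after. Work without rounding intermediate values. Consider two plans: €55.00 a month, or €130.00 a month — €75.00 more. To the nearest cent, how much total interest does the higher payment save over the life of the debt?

Monthly rate r = 12.8%/12 = 1.06667% = 0.0106667.
At €55.00/mo: n = ⌈−ln(1 − rB₀/P)/ln(1+r)⌉ = 74 payments (last €28.22); total interest = total paid − €2,792.53 = €1,250.69.
At €130.00/mo: 25 payments (last €68.69); total interest €396.16.
Interest saved = €1,250.69 − €396.16 = €854.53.

€854.53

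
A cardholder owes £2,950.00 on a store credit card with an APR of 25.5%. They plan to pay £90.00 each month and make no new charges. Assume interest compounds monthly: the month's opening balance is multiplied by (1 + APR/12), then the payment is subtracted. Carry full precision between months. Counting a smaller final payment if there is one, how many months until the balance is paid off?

57 payments

Monthly rate r = 25.5%/12 = 2.125% = 0.02125.
Recurrence: B ← B·(1+r) − £90.00.
Month 1: interest £62.69; balance after payment £2,922.69.
Month 2: interest £62.11; balance after payment £2,894.79.
Closed form: n = −ln(1 − rB₀/P)/ln(1+r) = −ln(0.30347)/ln(1.02125) ≈ 56.710, so the balance reaches zero during payment 57.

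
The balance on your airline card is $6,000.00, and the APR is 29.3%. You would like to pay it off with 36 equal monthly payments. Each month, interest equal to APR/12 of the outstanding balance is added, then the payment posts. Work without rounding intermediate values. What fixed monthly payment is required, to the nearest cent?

$252.41

Monthly rate r = 29.3%/12 = 2.44167% = 0.0244167.
Level-payment amortization: P = B₀·r / (1 − (1+r)^(−n)) = 6000.00·0.0244167 / (1 − 1.02442^(−36)).
Denominator 1 − (1+r)^(−36) = 0.580394551.
P = 146.5 / 0.580394551 ≈ 252.41.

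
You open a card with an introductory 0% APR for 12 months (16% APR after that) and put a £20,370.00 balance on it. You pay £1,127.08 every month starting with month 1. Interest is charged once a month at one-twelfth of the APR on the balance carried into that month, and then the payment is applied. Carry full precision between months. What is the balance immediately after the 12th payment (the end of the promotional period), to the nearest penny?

Promo months 1–12 at r₀ = 0%/12 = 0; months 13+ at r₁ = 16%/12 = 0.0133333.
After month 12 (no interest yet): B = £20,370.00 − 12·£1,127.08 = £6,845.04.

£6,845.04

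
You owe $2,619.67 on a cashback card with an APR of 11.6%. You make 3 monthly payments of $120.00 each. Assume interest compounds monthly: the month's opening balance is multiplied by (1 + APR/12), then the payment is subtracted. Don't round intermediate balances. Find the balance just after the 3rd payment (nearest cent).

$2,332.89

Monthly rate r = 11.6%/12 = 0.966667% = 0.00966667.
Each month: B ← B·(1+r) − $120.00.
Month 1: interest $25.32; balance after payment $2,524.99.
Month 2: interest $24.41; balance after payment $2,429.40.
Month 3: interest $23.48; balance after payment $2,332.89.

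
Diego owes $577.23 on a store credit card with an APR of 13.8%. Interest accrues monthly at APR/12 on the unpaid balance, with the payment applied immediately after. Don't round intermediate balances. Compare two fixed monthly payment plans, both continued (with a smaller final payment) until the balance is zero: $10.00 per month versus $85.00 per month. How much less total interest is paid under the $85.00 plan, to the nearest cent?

$348.85

Monthly rate r = 13.8%/12 = 1.15% = 0.0115.
At $10.00/mo: n = ⌈−ln(1 − rB₀/P)/ln(1+r)⌉ = 96 payments (last $3.36); total interest = total paid − $577.23 = $376.13.
At $85.00/mo: 8 payments (last $9.51); total interest $27.28.
Interest saved = $376.13 − $27.28 = $348.85.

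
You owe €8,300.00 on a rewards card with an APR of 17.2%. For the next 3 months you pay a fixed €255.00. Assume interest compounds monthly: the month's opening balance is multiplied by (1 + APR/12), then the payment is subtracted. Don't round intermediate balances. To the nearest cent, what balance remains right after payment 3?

Monthly rate r = 17.2%/12 = 1.43333% = 0.0143333.
Each month: B ← B·(1+r) − €255.00.
Month 1: interest €118.97; balance after payment €8,163.97.
Month 2: interest €117.02; balance after payment €8,025.98.
Month 3: interest €115.04; balance after payment €7,886.02.

€7,886.02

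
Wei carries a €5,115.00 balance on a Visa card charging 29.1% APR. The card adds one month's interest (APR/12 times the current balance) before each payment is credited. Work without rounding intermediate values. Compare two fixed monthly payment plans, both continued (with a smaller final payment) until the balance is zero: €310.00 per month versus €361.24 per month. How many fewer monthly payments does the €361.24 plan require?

4 fewer payments

Monthly rate r = 29.1%/12 = 2.425% = 0.02425.
At €310.00/mo: n = ⌈−ln(1 − rB₀/P)/ln(1+r)⌉ = 22 payments (last €102.52); total interest = total paid − €5,115.00 = €1,497.52.
At €361.24/mo: 18 payments (last €201.63); total interest €1,227.71.
Payments saved = 22 − 18 = 4.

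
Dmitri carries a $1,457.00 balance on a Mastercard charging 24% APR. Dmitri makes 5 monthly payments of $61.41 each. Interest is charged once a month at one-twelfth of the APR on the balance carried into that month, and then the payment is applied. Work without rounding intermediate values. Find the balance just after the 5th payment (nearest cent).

Monthly rate r = 24%/12 = 2% = 0.02.
Each month: B ← B·(1+r) − $61.41.
Month 1: interest $29.14; balance after payment $1,424.73.
Month 2: interest $28.49; balance after payment $1,391.81.
Month 3: interest $27.84; balance after payment $1,358.24.
Month 4: interest $27.16; balance after payment $1,324.00.
Month 5: interest $26.48; balance after payment $1,289.07.

$1,289.07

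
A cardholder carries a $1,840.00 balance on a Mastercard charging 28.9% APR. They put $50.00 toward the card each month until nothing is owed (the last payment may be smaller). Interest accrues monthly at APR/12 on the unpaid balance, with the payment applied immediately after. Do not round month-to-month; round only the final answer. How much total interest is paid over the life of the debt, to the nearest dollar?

Monthly rate r = 28.9%/12 = 2.40833% = 0.0240833.
Payoff takes n = ⌈−ln(1 − rB₀/P)/ln(1+r)⌉ = ⌈91.348⌉ = 92 payments; the last is $17.55.
Total paid = 91·$50.00 + $17.55 = $4,567.55.
Total interest = total paid − principal = $4,567.55 − $1,840.00 = $2,727.55.

$2,728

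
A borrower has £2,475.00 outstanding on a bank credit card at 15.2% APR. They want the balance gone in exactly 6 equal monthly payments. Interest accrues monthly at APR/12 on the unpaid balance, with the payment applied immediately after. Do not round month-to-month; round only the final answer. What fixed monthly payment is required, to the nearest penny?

£430.98

Monthly rate r = 15.2%/12 = 1.26667% = 0.0126667.
Level-payment amortization: P = B₀·r / (1 − (1+r)^(−n)) = 2475.00·0.0126667 / (1 − 1.01267^(−6)).
Denominator 1 − (1+r)^(−6) = 0.072741312.
P = 31.35 / 0.072741312 ≈ 430.98.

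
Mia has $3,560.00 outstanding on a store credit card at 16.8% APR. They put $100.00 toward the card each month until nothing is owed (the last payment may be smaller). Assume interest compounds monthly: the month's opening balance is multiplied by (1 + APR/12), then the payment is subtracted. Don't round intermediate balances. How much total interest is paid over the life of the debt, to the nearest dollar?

$1,403

Monthly rate r = 16.8%/12 = 1.4% = 0.014.
Payoff takes n = ⌈−ln(1 − rB₀/P)/ln(1+r)⌉ = ⌈49.626⌉ = 50 payments; the last is $62.81.
Total paid = 49·$100.00 + $62.81 = $4,962.81.
Total interest = total paid − principal = $4,962.81 − $3,560.00 = $1,402.81.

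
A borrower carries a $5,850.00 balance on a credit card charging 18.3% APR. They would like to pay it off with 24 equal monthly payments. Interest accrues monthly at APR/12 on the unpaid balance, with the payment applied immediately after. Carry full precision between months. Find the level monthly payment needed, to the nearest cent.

$292.90

Monthly rate r = 18.3%/12 = 1.525% = 0.01525.
Level-payment amortization: P = B₀·r / (1 − (1+r)^(−n)) = 5850.00·0.01525 / (1 − 1.01525^(−24)).
Denominator 1 − (1+r)^(−24) = 0.304578611.
P = 89.2125 / 0.304578611 ≈ 292.90.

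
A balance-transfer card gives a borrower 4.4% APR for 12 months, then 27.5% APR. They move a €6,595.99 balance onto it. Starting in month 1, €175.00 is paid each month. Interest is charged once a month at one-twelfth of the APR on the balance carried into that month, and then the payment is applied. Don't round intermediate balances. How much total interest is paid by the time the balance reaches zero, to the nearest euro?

Promo months 1–12 at r₀ = 4.4%/12 = 0.00366667; months 13+ at r₁ = 27.5%/12 = 0.0229167.
After month 12: iterate B ← B·(1+r₀) − €175.00 for 12 months → €4,749.27.
Then at r₁ with €175.00/mo: n₂ = −ln(1 − r₁·B/P)/ln(1+r₁) ≈ 42.93 → 43 more payments.
Total paid = 54·€175.00 + €162.58 = €9,612.58; interest = €9,612.58 − €6,595.99 = €3,016.59.

€3,017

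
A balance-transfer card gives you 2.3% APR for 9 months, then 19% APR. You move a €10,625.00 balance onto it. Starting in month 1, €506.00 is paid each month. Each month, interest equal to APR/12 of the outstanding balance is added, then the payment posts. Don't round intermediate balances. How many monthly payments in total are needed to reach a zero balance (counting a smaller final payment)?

Promo months 1–9 at r₀ = 2.3%/12 = 0.00191667; months 10+ at r₁ = 19%/12 = 0.0158333.
After month 9: iterate B ← B·(1+r₀) − €506.00 for 9 months → €6,220.62.
Then at r₁ with €506.00/mo: n₂ = −ln(1 − r₁·B/P)/ln(1+r₁) ≈ 13.78 → 14 more payments.

23 payments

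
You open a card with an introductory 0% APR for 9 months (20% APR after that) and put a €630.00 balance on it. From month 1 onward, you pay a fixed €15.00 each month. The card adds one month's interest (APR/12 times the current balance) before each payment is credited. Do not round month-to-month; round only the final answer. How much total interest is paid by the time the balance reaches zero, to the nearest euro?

€230

Promo months 1–9 at r₀ = 0%/12 = 0; months 10+ at r₁ = 20%/12 = 0.0166667.
After month 9 (no interest yet): B = €630.00 − 9·€15.00 = €495.00.
Then at r₁ with €15.00/mo: n₂ = −ln(1 − r₁·B/P)/ln(1+r₁) ≈ 48.31 → 49 more payments.
Total paid = 57·€15.00 + €4.66 = €859.66; interest = €859.66 − €630.00 = €229.66.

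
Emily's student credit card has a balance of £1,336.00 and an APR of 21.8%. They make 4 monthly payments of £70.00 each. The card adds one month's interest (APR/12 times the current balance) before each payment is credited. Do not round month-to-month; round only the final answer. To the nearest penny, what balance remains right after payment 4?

£1,148.04

Monthly rate r = 21.8%/12 = 1.81667% = 0.0181667.
Each month: B ← B·(1+r) − £70.00.
Month 1: interest £24.27; balance after payment £1,290.27.
Month 2: interest £23.44; balance after payment £1,243.71.
Month 3: interest £22.59; balance after payment £1,196.30.
Month 4: interest £21.73; balance after payment £1,148.04.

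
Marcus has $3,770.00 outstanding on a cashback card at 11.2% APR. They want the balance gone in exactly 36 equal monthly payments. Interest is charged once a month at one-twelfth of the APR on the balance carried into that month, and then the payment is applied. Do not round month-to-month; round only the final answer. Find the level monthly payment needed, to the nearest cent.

$123.78

Monthly rate r = 11.2%/12 = 0.933333% = 0.00933333.
Level-payment amortization: P = B₀·r / (1 − (1+r)^(−n)) = 3770.00·0.00933333 / (1 − 1.00933^(−36)).
Denominator 1 − (1+r)^(−36) = 0.284262421.
P = 35.1867 / 0.284262421 ≈ 123.78.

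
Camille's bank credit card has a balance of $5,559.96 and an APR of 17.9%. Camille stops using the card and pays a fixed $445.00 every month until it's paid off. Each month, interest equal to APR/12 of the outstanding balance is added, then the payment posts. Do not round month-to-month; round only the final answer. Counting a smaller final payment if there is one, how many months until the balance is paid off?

14 months

Monthly rate r = 17.9%/12 = 1.49167% = 0.0149167.
Recurrence: B ← B·(1+r) − $445.00.
Month 1: interest $82.94; balance after payment $5,197.90.
Month 2: interest $77.54; balance after payment $4,830.43.
Closed form: n = −ln(1 − rB₀/P)/ln(1+r) = −ln(0.81363)/ln(1.01492) ≈ 13.930, so the balance reaches zero during payment 14.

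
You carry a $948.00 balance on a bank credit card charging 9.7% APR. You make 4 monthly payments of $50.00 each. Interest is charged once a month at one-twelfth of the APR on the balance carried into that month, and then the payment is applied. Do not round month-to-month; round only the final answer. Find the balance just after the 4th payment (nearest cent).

$776.59

Monthly rate r = 9.7%/12 = 0.808333% = 0.00808333.
Each month: B ← B·(1+r) − $50.00.
Month 1: interest $7.66; balance after payment $905.66.
Month 2: interest $7.32; balance after payment $862.98.
Month 3: interest $6.98; balance after payment $819.96.
Month 4: interest $6.63; balance after payment $776.59.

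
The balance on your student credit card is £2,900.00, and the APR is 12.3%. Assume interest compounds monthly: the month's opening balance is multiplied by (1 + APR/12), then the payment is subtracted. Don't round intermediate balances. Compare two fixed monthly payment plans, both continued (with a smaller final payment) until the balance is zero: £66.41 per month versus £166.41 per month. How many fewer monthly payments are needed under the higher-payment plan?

Monthly rate r = 12.3%/12 = 1.025% = 0.01025.
At £66.41/mo: n = ⌈−ln(1 − rB₀/P)/ln(1+r)⌉ = 59 payments (last £13.12); total interest = total paid − £2,900.00 = £964.90.
At £166.41/mo: 20 payments (last £49.41); total interest £311.20.
Payments saved = 59 − 20 = 39.

39 fewer payments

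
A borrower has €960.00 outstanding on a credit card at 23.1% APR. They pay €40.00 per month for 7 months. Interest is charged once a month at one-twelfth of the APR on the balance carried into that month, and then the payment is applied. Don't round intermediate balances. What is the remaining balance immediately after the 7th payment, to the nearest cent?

€800.38

Monthly rate r = 23.1%/12 = 1.925% = 0.01925.
Each month: B ← B·(1+r) − €40.00.
Month 1: interest €18.48; balance after payment €938.48.
Month 2: interest €18.07; balance after payment €916.55.
Month 3: interest €17.64; balance after payment €894.19.
Month 4: interest €17.21; balance after payment €871.40.
Month 5: interest €16.77; balance after payment €848.18.
Month 6: interest €16.33; balance after payment €824.50.
Month 7: interest €15.87; balance after payment €800.38.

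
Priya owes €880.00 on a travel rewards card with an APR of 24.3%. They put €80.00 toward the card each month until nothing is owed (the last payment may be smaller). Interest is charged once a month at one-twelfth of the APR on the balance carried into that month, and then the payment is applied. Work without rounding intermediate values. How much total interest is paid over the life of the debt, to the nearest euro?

€126

Monthly rate r = 24.3%/12 = 2.025% = 0.02025.
Payoff takes n = ⌈−ln(1 − rB₀/P)/ln(1+r)⌉ = ⌈12.570⌉ = 13 payments; the last is €45.77.
Total paid = 12·€80.00 + €45.77 = €1,005.77.
Total interest = total paid − principal = €1,005.77 − €880.00 = €125.77.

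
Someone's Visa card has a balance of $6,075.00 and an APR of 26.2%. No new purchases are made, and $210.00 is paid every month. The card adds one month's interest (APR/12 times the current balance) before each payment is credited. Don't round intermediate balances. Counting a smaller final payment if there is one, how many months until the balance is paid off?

Monthly rate r = 26.2%/12 = 2.18333% = 0.0218333.
Recurrence: B ← B·(1+r) − $210.00.
Month 1: interest $132.64; balance after payment $5,997.64.
Month 2: interest $130.95; balance after payment $5,918.59.
Closed form: n = −ln(1 − rB₀/P)/ln(1+r) = −ln(0.36839)/ln(1.02183) ≈ 46.235, so the balance reaches zero during payment 47.

47 payments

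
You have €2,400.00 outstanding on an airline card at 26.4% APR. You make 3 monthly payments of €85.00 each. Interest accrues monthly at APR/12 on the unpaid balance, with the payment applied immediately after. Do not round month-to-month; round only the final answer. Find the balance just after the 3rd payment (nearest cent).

Monthly rate r = 26.4%/12 = 2.2% = 0.022.
Each month: B ← B·(1+r) − €85.00.
Month 1: interest €52.80; balance after payment €2,367.80.
Month 2: interest €52.09; balance after payment €2,334.89.
Month 3: interest €51.37; balance after payment €2,301.26.

€2,301.26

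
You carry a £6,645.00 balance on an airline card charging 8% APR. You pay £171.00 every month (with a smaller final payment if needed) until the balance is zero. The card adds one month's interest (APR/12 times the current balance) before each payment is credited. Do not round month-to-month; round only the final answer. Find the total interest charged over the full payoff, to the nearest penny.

£1,071.60

Monthly rate r = 8%/12 = 0.666667% = 0.00666667.
Payoff takes n = ⌈−ln(1 − rB₀/P)/ln(1+r)⌉ = ⌈45.126⌉ = 46 payments; the last is £21.60.
Total paid = 45·£171.00 + £21.60 = £7,716.60.
Total interest = total paid − principal = £7,716.60 − £6,645.00 = £1,071.60.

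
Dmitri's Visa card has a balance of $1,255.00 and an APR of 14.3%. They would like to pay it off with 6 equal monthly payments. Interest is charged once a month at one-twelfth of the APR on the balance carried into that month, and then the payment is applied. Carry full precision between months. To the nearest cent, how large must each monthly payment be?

$217.98

Monthly rate r = 14.3%/12 = 1.19167% = 0.0119167.
Level-payment amortization: P = B₀·r / (1 − (1+r)^(−n)) = 1255.00·0.0119167 / (1 − 1.01192^(−6)).
Denominator 1 − (1+r)^(−6) = 0.0686101385.
P = 14.9554 / 0.0686101385 ≈ 217.98.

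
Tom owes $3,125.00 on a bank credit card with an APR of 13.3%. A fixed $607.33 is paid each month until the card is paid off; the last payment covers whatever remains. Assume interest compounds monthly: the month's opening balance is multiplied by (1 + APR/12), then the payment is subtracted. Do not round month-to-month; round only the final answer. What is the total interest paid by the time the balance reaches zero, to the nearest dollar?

$111

Monthly rate r = 13.3%/12 = 1.10833% = 0.0110833.
Payoff takes n = ⌈−ln(1 − rB₀/P)/ln(1+r)⌉ = ⌈5.327⌉ = 6 payments; the last is $199.53.
Total paid = 5·$607.33 + $199.53 = $3,236.18.
Total interest = total paid − principal = $3,236.18 − $3,125.00 = $111.18.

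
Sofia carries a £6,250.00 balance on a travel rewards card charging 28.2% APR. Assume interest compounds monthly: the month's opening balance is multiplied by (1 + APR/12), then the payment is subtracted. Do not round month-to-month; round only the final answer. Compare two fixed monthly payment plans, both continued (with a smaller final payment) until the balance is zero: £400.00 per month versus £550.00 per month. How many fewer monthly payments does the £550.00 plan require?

6 fewer payments

Monthly rate r = 28.2%/12 = 2.35% = 0.0235.
At £400.00/mo: n = ⌈−ln(1 − rB₀/P)/ln(1+r)⌉ = 20 payments (last £280.75); total interest = total paid − £6,250.00 = £1,630.75.
At £550.00/mo: 14 payments (last £207.64); total interest £1,107.64.
Payments saved = 20 − 14 = 6.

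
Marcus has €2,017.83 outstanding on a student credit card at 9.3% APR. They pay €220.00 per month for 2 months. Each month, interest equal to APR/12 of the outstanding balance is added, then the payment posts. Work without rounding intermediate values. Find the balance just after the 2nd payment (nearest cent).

Monthly rate r = 9.3%/12 = 0.775% = 0.00775.
Each month: B ← B·(1+r) − €220.00.
Month 1: interest €15.64; balance after payment €1,813.47.
Month 2: interest €14.05; balance after payment €1,607.52.

€1,607.52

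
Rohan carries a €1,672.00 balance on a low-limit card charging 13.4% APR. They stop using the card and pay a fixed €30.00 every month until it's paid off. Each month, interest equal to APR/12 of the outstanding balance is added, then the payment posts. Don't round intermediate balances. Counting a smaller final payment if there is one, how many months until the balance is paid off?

Monthly rate r = 13.4%/12 = 1.11667% = 0.0111667.
Recurrence: B ← B·(1+r) − €30.00.
Month 1: interest €18.67; balance after payment €1,660.67.
Month 2: interest €18.54; balance after payment €1,649.21.
Closed form: n = −ln(1 − rB₀/P)/ln(1+r) = −ln(0.37764)/ln(1.01117) ≈ 87.692, so the balance reaches zero during payment 88.

88 months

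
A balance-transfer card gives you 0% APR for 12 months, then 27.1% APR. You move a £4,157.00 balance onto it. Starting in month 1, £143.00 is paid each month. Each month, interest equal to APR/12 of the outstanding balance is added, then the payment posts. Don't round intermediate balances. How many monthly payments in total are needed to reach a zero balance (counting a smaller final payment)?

Promo months 1–12 at r₀ = 0%/12 = 0; months 13+ at r₁ = 27.1%/12 = 0.0225833.
After month 12 (no interest yet): B = £4,157.00 − 12·£143.00 = £2,441.00.
Then at r₁ with £143.00/mo: n₂ = −ln(1 − r₁·B/P)/ln(1+r₁) ≈ 21.80 → 22 more payments.

34 months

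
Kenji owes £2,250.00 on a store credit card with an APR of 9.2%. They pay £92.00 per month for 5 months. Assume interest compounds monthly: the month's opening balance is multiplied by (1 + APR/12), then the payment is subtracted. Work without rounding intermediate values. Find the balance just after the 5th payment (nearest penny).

£1,870.48

Monthly rate r = 9.2%/12 = 0.766667% = 0.00766667.
Each month: B ← B·(1+r) − £92.00.
Month 1: interest £17.25; balance after payment £2,175.25.
Month 2: interest £16.68; balance after payment £2,099.93.
Month 3: interest £16.10; balance after payment £2,024.03.
Month 4: interest £15.52; balance after payment £1,947.54.
Month 5: interest £14.93; balance after payment £1,870.48.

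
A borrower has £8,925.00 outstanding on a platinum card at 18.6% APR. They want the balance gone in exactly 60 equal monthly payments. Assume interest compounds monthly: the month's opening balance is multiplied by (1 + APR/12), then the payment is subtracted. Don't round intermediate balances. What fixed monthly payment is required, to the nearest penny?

Monthly rate r = 18.6%/12 = 1.55% = 0.0155.
Level-payment amortization: P = B₀·r / (1 − (1+r)^(−n)) = 8925.00·0.0155 / (1 − 1.0155^(−60)).
Denominator 1 − (1+r)^(−60) = 0.602621528.
P = 138.338 / 0.602621528 ≈ 229.56.

£229.56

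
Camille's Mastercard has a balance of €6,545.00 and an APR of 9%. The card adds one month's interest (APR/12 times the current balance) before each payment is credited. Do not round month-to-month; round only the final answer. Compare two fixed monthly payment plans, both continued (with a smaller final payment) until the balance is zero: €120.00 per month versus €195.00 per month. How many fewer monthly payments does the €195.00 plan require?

32 fewer payments

Monthly rate r = 9%/12 = 0.75% = 0.0075.
At €120.00/mo: n = ⌈−ln(1 − rB₀/P)/ln(1+r)⌉ = 71 payments (last €48.35); total interest = total paid − €6,545.00 = €1,903.35.
At €195.00/mo: 39 payments (last €158.15); total interest €1,023.15.
Payments saved = 71 − 39 = 32.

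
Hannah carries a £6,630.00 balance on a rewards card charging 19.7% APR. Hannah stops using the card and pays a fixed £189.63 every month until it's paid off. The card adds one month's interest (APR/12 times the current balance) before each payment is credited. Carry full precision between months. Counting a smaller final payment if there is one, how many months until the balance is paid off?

Monthly rate r = 19.7%/12 = 1.64167% = 0.0164167.
Recurrence: B ← B·(1+r) − £189.63.
Month 1: interest £108.84; balance after payment £6,549.21.
Month 2: interest £107.52; balance after payment £6,467.10.
Closed form: n = −ln(1 − rB₀/P)/ln(1+r) = −ln(0.42603)/ln(1.01642) ≈ 52.400, so the balance reaches zero during payment 53.

53 months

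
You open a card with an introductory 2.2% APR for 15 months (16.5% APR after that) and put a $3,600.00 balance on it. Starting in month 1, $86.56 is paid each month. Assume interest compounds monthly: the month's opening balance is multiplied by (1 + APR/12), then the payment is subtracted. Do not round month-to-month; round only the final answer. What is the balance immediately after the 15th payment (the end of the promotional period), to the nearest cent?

$2,385.08

Promo months 1–15 at r₀ = 2.2%/12 = 0.00183333; months 16+ at r₁ = 16.5%/12 = 0.01375.
After month 15: iterate B ← B·(1+r₀) − $86.56 for 15 months → $2,385.08.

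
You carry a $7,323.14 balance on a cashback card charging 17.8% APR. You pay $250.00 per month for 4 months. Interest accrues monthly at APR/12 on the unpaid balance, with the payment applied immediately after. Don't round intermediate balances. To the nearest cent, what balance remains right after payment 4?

$6,744.94

Monthly rate r = 17.8%/12 = 1.48333% = 0.0148333.
Each month: B ← B·(1+r) − $250.00.
Month 1: interest $108.63; balance after payment $7,181.77.
Month 2: interest $106.53; balance after payment $7,038.30.
Month 3: interest $104.40; balance after payment $6,892.70.
Month 4: interest $102.24; balance after payment $6,744.94.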